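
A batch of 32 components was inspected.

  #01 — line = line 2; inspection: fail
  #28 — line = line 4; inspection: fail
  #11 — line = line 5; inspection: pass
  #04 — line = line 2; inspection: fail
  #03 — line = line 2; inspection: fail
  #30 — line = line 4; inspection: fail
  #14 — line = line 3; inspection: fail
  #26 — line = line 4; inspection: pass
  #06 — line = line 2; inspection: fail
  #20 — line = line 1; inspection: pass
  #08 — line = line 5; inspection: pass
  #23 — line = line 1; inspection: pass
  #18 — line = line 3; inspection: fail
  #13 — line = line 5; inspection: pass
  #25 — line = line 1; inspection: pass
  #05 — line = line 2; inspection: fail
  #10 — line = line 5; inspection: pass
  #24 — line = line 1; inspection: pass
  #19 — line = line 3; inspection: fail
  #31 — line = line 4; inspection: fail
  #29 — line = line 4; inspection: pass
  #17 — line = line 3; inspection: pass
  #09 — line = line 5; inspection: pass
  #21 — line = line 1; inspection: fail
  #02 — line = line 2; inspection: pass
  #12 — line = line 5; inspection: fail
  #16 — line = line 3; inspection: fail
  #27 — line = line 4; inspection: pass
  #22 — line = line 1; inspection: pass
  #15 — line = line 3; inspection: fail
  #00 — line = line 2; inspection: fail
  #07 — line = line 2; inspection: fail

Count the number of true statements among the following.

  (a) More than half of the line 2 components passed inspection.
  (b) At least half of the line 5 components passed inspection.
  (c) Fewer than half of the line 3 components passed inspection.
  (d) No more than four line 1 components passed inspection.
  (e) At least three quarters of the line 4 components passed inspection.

2

(a) line 2: |A| = 8, |A ∩ B| = 1; needs |A ∩ B| > |A ∖ B| — false.
(b) line 5: |A| = 6, |A ∩ B| = 5; needs |A ∩ B| ≥ |A ∖ B| — true.
(c) line 3: |A| = 6, |A ∩ B| = 1; needs |A ∩ B| < |A ∖ B| — true.
(d) line 1: |A| = 6, |A ∩ B| = 5; needs |A ∩ B| ≤ 4 — false.
(e) line 4: |A| = 6, |A ∩ B| = 3; needs |A ∩ B| / |A| ≥ 3/4 — false.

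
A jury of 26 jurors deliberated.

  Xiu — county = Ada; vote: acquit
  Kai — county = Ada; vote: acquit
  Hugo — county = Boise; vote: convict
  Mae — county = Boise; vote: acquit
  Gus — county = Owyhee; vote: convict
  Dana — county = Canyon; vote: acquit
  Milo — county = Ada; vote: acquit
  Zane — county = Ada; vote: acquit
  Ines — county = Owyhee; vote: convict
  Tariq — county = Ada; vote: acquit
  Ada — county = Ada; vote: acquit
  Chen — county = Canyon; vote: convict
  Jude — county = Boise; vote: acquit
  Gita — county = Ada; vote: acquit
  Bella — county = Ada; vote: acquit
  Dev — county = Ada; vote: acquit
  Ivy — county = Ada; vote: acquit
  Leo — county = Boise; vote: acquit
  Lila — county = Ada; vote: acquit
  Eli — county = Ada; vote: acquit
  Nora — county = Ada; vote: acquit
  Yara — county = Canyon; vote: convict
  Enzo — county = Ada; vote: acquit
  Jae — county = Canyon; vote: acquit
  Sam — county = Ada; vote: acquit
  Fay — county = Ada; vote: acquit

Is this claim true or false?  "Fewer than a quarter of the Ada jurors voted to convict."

True

The determiner here denotes the relation: |A ∩ B| / |A| < 1/4.
|A| = 16, |A ∩ B| = 0, |A ∖ B| = 16.
|A ∩ B|/|A| = 0/16, so the statement is true.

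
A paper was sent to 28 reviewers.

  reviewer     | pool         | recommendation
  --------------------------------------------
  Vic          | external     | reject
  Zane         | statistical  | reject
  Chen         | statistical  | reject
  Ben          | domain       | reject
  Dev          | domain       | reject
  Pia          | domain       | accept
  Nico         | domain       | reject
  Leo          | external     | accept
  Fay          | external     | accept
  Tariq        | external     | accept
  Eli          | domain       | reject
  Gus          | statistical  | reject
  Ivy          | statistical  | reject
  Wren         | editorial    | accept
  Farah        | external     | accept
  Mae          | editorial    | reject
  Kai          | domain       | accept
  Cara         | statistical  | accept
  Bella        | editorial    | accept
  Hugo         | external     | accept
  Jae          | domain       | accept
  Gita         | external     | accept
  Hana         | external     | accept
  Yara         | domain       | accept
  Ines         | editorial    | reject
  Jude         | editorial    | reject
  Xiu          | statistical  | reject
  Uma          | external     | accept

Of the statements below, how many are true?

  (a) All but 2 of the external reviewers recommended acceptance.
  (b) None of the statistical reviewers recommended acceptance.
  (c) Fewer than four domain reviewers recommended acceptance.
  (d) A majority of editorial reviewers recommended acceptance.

(a) external: |A| = 9, |A ∩ B| = 8; needs |A ∖ B| = 2 — false.
(b) statistical: |A| = 6, |A ∩ B| = 1; needs A ∩ B = ∅ (|A ∩ B| = 0) — false.
(c) domain: |A| = 8, |A ∩ B| = 4; needs |A ∩ B| < 4 — false.
(d) editorial: |A| = 5, |A ∩ B| = 2; needs |A ∩ B| > |A ∖ B| — false.

0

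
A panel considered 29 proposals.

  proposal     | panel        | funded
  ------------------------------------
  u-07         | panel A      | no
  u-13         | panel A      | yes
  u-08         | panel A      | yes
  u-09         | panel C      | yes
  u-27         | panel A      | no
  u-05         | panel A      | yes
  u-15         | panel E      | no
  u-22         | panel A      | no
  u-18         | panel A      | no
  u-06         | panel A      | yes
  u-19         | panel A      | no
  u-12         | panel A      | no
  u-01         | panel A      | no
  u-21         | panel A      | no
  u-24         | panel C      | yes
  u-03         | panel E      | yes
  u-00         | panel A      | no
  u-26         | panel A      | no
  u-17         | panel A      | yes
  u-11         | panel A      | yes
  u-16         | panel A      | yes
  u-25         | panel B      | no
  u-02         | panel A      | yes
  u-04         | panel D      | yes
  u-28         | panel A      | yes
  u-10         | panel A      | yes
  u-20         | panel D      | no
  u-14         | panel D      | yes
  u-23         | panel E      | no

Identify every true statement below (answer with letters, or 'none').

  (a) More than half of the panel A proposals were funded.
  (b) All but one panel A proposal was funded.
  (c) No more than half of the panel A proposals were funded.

(c)

|A| = 20, |A ∩ B| = 10, |A ∖ B| = 10.
(a) |A ∩ B| > |A ∖ B|: fails.
(b) |A ∖ B| = 1: fails.
(c) |A ∩ B| ≤ |A ∖ B|: holds.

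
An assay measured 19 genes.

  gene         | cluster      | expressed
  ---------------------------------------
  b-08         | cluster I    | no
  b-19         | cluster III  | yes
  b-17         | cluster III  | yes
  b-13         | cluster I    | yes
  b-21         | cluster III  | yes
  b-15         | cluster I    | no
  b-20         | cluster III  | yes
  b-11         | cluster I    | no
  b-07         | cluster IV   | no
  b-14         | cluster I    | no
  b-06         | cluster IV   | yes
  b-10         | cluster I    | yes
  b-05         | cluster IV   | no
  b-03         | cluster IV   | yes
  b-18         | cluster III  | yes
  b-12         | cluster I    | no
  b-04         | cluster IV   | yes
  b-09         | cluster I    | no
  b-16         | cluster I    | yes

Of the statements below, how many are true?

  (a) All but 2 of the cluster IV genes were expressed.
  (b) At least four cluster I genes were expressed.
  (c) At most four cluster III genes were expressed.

1

(a) cluster IV: |A| = 5, |A ∩ B| = 3; needs |A ∖ B| = 2 — true.
(b) cluster I: |A| = 9, |A ∩ B| = 3; needs |A ∩ B| ≥ 4 — false.
(c) cluster III: |A| = 5, |A ∩ B| = 5; needs |A ∩ B| ≤ 4 — false.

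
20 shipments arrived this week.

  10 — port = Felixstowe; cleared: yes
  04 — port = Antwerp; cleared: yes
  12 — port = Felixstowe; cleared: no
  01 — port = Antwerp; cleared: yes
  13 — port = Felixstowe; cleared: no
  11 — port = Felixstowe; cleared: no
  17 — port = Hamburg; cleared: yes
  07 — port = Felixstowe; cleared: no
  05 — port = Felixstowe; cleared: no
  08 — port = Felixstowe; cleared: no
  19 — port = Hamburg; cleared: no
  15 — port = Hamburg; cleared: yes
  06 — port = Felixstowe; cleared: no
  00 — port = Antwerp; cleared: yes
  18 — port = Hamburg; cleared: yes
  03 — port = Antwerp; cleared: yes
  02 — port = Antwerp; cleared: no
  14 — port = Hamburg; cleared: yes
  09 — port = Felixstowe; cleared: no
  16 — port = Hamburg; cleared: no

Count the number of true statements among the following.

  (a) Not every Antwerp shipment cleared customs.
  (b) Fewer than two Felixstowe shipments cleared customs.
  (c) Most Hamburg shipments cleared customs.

(a) Antwerp: |A| = 5, |A ∩ B| = 4; needs A ⊄ B (|A ∖ B| ≥ 1) — true.
(b) Felixstowe: |A| = 9, |A ∩ B| = 1; needs |A ∩ B| < 2 — true.
(c) Hamburg: |A| = 6, |A ∩ B| = 4; needs |A ∩ B| > |A ∖ B| — true.

3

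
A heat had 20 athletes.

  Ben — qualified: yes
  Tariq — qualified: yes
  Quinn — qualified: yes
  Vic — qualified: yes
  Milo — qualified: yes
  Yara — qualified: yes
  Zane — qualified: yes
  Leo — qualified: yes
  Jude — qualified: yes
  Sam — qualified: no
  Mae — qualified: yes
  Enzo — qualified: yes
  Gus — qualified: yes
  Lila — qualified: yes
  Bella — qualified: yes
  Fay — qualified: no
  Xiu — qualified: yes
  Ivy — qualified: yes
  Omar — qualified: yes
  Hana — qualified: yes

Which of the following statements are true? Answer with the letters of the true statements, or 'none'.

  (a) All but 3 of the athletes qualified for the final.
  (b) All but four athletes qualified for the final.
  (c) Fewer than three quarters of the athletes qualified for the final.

none

|A| = 20, |A ∩ B| = 18, |A ∖ B| = 2.
(a) |A ∖ B| = 3: fails.
(b) |A ∖ B| = 4: fails.
(c) |A ∩ B| / |A| < 3/4: fails.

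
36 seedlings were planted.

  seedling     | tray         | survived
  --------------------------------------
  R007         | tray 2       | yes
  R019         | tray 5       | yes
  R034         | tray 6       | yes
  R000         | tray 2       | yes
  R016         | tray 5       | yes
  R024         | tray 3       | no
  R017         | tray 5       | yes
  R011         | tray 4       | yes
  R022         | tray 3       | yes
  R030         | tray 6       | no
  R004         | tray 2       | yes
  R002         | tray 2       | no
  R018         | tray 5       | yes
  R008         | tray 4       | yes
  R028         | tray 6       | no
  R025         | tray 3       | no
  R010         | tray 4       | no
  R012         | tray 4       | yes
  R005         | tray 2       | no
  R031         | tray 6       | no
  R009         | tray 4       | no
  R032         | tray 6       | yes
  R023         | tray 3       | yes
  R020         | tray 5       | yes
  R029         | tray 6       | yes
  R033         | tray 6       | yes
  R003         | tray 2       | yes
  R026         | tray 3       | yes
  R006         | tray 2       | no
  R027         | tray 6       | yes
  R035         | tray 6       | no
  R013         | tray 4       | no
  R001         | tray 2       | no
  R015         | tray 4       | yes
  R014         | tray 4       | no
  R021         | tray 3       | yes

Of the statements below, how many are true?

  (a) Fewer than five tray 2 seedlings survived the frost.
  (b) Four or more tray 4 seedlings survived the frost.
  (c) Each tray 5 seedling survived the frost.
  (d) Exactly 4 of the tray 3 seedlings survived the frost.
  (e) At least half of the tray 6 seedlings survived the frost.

(a) tray 2: |A| = 8, |A ∩ B| = 4; needs |A ∩ B| < 5 — true.
(b) tray 4: |A| = 8, |A ∩ B| = 4; needs |A ∩ B| ≥ 4 — true.
(c) tray 5: |A| = 5, |A ∩ B| = 5; needs A ⊆ B, i.e. every element of A is in B (|A ∖ B| = 0) — true.
(d) tray 3: |A| = 6, |A ∩ B| = 4; needs |A ∩ B| = 4 — true.
(e) tray 6: |A| = 9, |A ∩ B| = 5; needs |A ∩ B| ≥ |A ∖ B| — true.

5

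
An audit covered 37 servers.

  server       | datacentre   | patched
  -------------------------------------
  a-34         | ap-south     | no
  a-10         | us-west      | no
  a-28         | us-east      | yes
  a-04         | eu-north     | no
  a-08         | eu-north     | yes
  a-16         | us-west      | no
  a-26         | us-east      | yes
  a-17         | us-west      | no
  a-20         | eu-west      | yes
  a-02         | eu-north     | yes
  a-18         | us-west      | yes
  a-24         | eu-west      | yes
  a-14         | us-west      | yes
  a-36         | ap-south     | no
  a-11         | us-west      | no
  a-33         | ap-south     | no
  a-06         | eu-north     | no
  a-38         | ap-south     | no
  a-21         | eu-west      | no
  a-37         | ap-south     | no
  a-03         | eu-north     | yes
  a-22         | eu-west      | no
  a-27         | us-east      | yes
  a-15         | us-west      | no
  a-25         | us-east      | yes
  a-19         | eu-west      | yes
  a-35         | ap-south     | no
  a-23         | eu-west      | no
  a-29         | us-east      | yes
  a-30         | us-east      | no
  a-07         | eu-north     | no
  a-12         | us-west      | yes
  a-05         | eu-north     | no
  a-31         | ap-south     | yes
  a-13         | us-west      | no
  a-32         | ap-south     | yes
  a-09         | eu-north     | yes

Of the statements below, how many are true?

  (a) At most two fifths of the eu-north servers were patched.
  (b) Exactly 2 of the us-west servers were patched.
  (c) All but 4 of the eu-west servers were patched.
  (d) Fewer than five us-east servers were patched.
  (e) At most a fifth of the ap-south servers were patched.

(a) eu-north: |A| = 8, |A ∩ B| = 4; needs |A ∩ B| / |A| ≤ 2/5 — false.
(b) us-west: |A| = 9, |A ∩ B| = 3; needs |A ∩ B| = 2 — false.
(c) eu-west: |A| = 6, |A ∩ B| = 3; needs |A ∖ B| = 4 — false.
(d) us-east: |A| = 6, |A ∩ B| = 5; needs |A ∩ B| < 5 — false.
(e) ap-south: |A| = 8, |A ∩ B| = 2; needs |A ∩ B| / |A| ≤ 1/5 — false.

0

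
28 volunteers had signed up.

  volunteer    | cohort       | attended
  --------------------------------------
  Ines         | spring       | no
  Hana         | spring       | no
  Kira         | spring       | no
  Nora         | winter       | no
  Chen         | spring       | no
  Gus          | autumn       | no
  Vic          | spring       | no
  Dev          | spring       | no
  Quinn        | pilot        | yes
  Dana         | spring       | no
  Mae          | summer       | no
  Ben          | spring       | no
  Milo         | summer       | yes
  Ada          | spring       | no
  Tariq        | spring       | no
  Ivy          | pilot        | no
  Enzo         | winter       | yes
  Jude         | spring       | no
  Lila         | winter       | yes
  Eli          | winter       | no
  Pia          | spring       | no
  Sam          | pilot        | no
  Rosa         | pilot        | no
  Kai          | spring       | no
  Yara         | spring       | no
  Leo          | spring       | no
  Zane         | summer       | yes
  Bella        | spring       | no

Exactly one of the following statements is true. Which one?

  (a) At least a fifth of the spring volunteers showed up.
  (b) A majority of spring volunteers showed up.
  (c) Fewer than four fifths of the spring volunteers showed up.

|A| = 16, |A ∩ B| = 0, |A ∖ B| = 16.
(a) requires |A ∩ B| / |A| ≥ 1/5: false.
(b) requires |A ∩ B| > |A ∖ B|: false.
(c) requires |A ∩ B| / |A| < 4/5: true.

(c)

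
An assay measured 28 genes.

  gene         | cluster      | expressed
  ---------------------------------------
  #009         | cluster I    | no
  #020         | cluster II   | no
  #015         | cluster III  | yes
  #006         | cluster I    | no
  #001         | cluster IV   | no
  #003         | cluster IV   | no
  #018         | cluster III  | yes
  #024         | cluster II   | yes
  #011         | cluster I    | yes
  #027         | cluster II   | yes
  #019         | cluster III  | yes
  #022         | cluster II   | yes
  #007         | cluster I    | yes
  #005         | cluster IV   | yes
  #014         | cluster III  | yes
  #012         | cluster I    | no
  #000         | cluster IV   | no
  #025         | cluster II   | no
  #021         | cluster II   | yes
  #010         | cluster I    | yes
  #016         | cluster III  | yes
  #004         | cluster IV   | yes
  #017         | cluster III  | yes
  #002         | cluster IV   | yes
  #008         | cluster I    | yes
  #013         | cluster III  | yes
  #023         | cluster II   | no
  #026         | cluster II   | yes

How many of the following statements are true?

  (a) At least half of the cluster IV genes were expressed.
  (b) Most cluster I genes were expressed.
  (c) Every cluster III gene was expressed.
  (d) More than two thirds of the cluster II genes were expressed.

(a) cluster IV: |A| = 6, |A ∩ B| = 3; needs |A ∩ B| ≥ |A ∖ B| — true.
(b) cluster I: |A| = 7, |A ∩ B| = 4; needs |A ∩ B| > |A ∖ B| — true.
(c) cluster III: |A| = 7, |A ∩ B| = 7; needs A ⊆ B, i.e. every element of A is in B (|A ∖ B| = 0) — true.
(d) cluster II: |A| = 8, |A ∩ B| = 5; needs |A ∩ B| / |A| > 2/3 — false.

3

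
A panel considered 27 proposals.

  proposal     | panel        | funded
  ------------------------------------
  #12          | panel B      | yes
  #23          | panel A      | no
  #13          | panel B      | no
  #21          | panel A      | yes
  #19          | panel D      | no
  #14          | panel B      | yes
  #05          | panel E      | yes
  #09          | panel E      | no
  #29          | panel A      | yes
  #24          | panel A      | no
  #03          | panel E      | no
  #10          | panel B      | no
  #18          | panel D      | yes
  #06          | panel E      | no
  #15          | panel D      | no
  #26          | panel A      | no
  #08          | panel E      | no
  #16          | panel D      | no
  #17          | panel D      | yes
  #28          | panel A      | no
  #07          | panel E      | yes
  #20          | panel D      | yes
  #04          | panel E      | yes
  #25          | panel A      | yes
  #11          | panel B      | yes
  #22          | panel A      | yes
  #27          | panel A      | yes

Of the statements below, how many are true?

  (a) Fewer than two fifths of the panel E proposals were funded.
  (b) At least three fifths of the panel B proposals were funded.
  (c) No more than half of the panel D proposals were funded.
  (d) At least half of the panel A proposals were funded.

3

(a) panel E: |A| = 7, |A ∩ B| = 3; needs |A ∩ B| / |A| < 2/5 — false.
(b) panel B: |A| = 5, |A ∩ B| = 3; needs |A ∩ B| / |A| ≥ 3/5 — true.
(c) panel D: |A| = 6, |A ∩ B| = 3; needs |A ∩ B| ≤ |A ∖ B| — true.
(d) panel A: |A| = 9, |A ∩ B| = 5; needs |A ∩ B| ≥ |A ∖ B| — true.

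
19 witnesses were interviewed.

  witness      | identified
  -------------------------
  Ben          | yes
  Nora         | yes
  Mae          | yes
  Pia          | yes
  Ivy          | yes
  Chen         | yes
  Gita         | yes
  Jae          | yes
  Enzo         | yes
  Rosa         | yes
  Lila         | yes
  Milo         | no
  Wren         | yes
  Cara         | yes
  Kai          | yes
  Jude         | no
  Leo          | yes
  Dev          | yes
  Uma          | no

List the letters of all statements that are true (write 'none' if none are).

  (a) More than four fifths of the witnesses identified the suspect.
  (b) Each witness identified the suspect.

|A| = 19, |A ∩ B| = 16, |A ∖ B| = 3.
(a) |A ∩ B| / |A| > 4/5: holds.
(b) A ⊆ B, i.e. every element of A is in B (|A ∖ B| = 0): fails.

(a)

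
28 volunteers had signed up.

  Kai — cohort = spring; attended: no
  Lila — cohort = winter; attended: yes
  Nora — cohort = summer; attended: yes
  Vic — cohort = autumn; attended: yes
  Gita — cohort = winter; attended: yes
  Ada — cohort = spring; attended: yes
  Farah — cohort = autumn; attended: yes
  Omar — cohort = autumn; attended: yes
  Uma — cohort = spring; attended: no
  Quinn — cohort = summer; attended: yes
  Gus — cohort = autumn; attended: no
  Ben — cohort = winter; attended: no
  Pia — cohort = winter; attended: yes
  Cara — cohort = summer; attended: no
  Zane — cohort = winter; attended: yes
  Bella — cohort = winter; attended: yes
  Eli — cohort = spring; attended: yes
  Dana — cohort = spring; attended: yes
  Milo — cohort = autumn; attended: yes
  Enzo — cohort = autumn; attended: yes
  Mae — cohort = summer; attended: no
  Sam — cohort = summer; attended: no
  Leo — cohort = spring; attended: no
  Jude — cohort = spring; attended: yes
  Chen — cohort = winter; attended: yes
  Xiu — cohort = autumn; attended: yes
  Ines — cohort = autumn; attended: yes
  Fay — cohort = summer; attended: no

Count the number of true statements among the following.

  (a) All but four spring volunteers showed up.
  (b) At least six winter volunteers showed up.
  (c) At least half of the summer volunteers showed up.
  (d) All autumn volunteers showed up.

1

(a) spring: |A| = 7, |A ∩ B| = 4; needs |A ∖ B| = 4 — false.
(b) winter: |A| = 7, |A ∩ B| = 6; needs |A ∩ B| ≥ 6 — true.
(c) summer: |A| = 6, |A ∩ B| = 2; needs |A ∩ B| ≥ |A ∖ B| — false.
(d) autumn: |A| = 8, |A ∩ B| = 7; needs A ⊆ B, i.e. every element of A is in B (|A ∖ B| = 0) — false.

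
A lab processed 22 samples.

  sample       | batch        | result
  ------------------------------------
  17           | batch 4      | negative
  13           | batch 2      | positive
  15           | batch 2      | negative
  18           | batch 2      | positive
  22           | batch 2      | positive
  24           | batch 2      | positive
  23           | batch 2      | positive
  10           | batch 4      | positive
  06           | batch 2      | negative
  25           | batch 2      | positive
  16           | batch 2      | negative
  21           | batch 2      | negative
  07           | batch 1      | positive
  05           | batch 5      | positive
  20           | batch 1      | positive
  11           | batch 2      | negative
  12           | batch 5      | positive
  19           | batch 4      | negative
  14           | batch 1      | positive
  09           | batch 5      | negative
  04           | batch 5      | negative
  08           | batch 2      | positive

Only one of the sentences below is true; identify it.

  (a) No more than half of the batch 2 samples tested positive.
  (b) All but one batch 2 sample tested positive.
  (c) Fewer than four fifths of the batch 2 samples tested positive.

|A| = 12, |A ∩ B| = 7, |A ∖ B| = 5.
(a) requires |A ∩ B| ≤ |A ∖ B|: false.
(b) requires |A ∖ B| = 1: false.
(c) requires |A ∩ B| / |A| < 4/5: true.

(c)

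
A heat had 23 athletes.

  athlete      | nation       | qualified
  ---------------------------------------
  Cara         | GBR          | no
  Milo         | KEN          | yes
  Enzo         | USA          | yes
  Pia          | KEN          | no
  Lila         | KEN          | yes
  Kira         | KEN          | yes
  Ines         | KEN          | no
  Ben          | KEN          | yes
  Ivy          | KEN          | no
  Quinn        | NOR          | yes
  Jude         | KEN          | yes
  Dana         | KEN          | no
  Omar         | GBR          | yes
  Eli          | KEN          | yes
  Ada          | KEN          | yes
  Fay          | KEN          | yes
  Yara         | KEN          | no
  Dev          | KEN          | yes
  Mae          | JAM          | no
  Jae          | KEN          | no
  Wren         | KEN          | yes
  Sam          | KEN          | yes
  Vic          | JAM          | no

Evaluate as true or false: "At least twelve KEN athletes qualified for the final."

Truth condition: |A ∩ B| ≥ 12.
|A| = 17, |A ∩ B| = 11, |A ∖ B| = 6.
|A ∩ B| = 11, so the statement is false.

False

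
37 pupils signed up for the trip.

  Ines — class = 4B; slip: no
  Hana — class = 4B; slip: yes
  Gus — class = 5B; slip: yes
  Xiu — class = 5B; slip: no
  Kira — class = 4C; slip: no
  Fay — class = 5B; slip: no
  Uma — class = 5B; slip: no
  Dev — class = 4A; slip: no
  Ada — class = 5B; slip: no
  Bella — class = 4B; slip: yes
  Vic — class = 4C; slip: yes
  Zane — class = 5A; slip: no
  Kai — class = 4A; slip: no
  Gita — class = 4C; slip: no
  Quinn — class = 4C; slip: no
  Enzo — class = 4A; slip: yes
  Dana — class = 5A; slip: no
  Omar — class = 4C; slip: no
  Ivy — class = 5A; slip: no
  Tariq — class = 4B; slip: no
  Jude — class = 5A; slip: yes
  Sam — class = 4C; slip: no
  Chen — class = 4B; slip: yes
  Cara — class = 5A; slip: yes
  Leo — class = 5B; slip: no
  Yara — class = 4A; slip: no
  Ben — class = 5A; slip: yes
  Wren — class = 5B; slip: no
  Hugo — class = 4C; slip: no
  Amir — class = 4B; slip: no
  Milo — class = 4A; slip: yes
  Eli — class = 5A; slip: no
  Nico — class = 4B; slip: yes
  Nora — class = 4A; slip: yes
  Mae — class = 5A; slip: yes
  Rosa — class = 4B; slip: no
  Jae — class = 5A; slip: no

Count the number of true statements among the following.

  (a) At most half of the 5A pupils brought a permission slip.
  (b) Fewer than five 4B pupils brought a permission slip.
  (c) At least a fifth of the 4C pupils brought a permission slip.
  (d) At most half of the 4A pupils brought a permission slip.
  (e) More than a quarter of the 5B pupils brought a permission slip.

(a) 5A: |A| = 9, |A ∩ B| = 4; needs |A ∩ B| ≤ |A ∖ B| — true.
(b) 4B: |A| = 8, |A ∩ B| = 4; needs |A ∩ B| < 5 — true.
(c) 4C: |A| = 7, |A ∩ B| = 1; needs |A ∩ B| / |A| ≥ 1/5 — false.
(d) 4A: |A| = 6, |A ∩ B| = 3; needs |A ∩ B| ≤ |A ∖ B| — true.
(e) 5B: |A| = 7, |A ∩ B| = 1; needs |A ∩ B| / |A| > 1/4 — false.

3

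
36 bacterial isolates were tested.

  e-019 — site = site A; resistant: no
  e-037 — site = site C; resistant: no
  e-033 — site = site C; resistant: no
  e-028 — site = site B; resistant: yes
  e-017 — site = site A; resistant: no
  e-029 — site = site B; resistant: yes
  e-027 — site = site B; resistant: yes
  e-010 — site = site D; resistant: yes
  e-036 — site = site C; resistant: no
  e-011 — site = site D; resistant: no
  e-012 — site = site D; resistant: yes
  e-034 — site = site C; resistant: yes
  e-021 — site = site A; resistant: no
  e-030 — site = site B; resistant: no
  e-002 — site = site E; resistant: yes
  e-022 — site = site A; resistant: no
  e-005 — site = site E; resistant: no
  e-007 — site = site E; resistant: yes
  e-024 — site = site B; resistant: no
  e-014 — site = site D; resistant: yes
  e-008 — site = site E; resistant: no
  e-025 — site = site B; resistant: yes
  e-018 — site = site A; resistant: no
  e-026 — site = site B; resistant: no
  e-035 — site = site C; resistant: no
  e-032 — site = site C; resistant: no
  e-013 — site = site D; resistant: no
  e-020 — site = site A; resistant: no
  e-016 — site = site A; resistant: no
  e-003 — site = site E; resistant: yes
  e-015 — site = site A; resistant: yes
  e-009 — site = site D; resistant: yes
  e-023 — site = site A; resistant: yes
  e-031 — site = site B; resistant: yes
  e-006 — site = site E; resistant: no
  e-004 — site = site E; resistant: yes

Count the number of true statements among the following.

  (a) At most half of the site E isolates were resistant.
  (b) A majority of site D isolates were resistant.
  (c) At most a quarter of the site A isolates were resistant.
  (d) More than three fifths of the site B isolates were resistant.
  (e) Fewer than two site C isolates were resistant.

4

(a) site E: |A| = 7, |A ∩ B| = 4; needs |A ∩ B| ≤ |A ∖ B| — false.
(b) site D: |A| = 6, |A ∩ B| = 4; needs |A ∩ B| > |A ∖ B| — true.
(c) site A: |A| = 9, |A ∩ B| = 2; needs |A ∩ B| / |A| ≤ 1/4 — true.
(d) site B: |A| = 8, |A ∩ B| = 5; needs |A ∩ B| / |A| > 3/5 — true.
(e) site C: |A| = 6, |A ∩ B| = 1; needs |A ∩ B| < 2 — true.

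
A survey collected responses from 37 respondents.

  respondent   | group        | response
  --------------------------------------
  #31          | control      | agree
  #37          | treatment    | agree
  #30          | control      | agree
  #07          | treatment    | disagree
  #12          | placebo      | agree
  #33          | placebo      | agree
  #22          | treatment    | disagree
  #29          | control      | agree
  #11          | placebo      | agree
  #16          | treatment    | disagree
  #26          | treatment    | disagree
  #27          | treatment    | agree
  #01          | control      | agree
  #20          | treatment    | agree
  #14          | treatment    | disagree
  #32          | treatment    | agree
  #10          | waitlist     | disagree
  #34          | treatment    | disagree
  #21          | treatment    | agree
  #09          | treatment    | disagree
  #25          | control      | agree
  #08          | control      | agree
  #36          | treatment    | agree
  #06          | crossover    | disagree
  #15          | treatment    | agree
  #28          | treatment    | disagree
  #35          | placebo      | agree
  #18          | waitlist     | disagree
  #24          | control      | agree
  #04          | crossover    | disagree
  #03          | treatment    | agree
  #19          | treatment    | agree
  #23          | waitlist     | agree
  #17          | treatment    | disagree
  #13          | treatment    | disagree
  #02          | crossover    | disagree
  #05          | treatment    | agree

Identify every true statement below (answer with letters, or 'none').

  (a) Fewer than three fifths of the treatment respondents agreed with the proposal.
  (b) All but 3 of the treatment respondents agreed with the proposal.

(a)

|A| = 20, |A ∩ B| = 10, |A ∖ B| = 10.
(a) |A ∩ B| / |A| < 3/5: holds.
(b) |A ∖ B| = 3: fails.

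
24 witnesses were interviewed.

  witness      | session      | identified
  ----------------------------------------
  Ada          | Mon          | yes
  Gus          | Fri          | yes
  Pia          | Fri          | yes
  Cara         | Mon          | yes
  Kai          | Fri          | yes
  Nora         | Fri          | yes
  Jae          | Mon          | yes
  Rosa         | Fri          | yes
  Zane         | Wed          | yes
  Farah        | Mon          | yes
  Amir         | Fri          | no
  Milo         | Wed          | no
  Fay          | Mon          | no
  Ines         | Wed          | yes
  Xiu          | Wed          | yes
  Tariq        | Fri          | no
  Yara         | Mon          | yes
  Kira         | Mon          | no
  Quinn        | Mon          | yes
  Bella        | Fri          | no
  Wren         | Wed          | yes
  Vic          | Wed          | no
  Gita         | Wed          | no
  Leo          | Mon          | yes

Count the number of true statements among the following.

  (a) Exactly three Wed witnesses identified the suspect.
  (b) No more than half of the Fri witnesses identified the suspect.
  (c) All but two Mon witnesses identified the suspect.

(a) Wed: |A| = 7, |A ∩ B| = 4; needs |A ∩ B| = 3 — false.
(b) Fri: |A| = 8, |A ∩ B| = 5; needs |A ∩ B| ≤ |A ∖ B| — false.
(c) Mon: |A| = 9, |A ∩ B| = 7; needs |A ∖ B| = 2 — true.

1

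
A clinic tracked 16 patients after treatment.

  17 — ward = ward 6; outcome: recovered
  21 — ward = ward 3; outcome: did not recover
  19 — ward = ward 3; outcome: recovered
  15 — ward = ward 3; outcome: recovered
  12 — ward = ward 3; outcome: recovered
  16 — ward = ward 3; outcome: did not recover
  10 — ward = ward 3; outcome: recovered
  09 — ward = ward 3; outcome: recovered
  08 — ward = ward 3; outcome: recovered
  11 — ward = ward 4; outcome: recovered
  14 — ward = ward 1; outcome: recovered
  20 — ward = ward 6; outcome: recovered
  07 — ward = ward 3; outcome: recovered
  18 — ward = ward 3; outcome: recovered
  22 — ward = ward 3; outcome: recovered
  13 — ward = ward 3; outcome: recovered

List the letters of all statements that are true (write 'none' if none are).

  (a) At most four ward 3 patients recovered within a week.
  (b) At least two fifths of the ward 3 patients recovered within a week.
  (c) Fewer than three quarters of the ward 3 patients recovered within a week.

|A| = 12, |A ∩ B| = 10, |A ∖ B| = 2.
(a) |A ∩ B| ≤ 4: fails.
(b) |A ∩ B| / |A| ≥ 2/5: holds.
(c) |A ∩ B| / |A| < 3/4: fails.

(b)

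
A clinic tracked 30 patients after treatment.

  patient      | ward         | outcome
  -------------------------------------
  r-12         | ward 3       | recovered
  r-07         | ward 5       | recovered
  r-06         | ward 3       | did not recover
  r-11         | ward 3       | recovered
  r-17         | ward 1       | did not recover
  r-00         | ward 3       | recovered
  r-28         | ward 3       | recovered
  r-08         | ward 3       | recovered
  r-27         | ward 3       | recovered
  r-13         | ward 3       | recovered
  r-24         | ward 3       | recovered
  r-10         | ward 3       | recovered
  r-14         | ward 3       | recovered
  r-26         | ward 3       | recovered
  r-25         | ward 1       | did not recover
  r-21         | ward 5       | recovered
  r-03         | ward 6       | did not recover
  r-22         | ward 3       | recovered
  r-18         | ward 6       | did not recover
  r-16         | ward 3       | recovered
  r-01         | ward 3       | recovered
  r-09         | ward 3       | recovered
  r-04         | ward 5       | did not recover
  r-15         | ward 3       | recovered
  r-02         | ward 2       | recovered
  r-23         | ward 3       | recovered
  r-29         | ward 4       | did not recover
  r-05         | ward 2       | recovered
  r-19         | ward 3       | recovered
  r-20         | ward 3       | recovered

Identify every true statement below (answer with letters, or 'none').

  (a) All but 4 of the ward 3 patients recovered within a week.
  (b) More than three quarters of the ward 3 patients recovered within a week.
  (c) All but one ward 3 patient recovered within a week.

(b), (c)

|A| = 20, |A ∩ B| = 19, |A ∖ B| = 1.
(a) |A ∖ B| = 4: fails.
(b) |A ∩ B| / |A| > 3/4: holds.
(c) |A ∖ B| = 1: holds.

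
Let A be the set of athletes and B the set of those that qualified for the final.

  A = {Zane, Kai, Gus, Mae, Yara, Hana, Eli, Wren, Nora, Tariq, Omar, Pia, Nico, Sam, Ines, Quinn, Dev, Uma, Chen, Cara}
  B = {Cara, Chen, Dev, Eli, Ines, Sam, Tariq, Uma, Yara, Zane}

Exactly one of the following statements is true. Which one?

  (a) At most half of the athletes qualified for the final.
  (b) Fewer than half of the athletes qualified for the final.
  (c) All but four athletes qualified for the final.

(a)

|A| = 20, |A ∩ B| = 10, |A ∖ B| = 10.
(a) requires |A ∩ B| ≤ |A ∖ B|: true.
(b) requires |A ∩ B| < |A ∖ B|: false.
(c) requires |A ∖ B| = 4: false.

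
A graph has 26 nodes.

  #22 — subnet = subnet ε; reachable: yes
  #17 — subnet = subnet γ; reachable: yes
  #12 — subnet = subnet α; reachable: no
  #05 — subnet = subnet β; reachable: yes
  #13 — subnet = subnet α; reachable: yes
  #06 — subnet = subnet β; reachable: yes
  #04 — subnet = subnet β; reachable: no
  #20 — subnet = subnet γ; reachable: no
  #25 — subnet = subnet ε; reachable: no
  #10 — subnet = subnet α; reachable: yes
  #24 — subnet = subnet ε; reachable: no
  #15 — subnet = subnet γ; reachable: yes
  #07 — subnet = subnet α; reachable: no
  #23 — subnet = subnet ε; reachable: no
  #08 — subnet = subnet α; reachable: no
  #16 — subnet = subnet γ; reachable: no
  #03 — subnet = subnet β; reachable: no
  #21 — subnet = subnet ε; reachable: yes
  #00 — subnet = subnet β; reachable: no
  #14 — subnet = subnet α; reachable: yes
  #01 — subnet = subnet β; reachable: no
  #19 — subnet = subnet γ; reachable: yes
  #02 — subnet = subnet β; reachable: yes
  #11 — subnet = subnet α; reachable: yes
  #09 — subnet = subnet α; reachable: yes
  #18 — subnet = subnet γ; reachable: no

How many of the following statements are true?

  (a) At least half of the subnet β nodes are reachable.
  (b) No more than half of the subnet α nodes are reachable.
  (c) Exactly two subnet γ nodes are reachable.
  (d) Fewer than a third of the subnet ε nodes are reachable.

(a) subnet β: |A| = 7, |A ∩ B| = 3; needs |A ∩ B| ≥ |A ∖ B| — false.
(b) subnet α: |A| = 8, |A ∩ B| = 5; needs |A ∩ B| ≤ |A ∖ B| — false.
(c) subnet γ: |A| = 6, |A ∩ B| = 3; needs |A ∩ B| = 2 — false.
(d) subnet ε: |A| = 5, |A ∩ B| = 2; needs |A ∩ B| / |A| < 1/3 — false.

0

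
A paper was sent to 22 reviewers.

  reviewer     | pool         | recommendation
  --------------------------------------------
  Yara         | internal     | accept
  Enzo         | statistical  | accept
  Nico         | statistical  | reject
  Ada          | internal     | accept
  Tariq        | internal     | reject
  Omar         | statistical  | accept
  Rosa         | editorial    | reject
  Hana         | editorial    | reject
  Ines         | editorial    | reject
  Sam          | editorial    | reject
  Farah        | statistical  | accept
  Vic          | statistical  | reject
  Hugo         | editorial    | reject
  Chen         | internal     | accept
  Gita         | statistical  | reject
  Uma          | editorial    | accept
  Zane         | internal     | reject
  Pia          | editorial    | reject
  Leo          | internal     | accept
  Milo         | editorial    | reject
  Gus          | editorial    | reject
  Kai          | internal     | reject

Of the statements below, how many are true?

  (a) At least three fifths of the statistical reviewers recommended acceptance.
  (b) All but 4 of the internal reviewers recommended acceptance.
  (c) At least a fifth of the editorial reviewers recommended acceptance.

0

(a) statistical: |A| = 6, |A ∩ B| = 3; needs |A ∩ B| / |A| ≥ 3/5 — false.
(b) internal: |A| = 7, |A ∩ B| = 4; needs |A ∖ B| = 4 — false.
(c) editorial: |A| = 9, |A ∩ B| = 1; needs |A ∩ B| / |A| ≥ 1/5 — false.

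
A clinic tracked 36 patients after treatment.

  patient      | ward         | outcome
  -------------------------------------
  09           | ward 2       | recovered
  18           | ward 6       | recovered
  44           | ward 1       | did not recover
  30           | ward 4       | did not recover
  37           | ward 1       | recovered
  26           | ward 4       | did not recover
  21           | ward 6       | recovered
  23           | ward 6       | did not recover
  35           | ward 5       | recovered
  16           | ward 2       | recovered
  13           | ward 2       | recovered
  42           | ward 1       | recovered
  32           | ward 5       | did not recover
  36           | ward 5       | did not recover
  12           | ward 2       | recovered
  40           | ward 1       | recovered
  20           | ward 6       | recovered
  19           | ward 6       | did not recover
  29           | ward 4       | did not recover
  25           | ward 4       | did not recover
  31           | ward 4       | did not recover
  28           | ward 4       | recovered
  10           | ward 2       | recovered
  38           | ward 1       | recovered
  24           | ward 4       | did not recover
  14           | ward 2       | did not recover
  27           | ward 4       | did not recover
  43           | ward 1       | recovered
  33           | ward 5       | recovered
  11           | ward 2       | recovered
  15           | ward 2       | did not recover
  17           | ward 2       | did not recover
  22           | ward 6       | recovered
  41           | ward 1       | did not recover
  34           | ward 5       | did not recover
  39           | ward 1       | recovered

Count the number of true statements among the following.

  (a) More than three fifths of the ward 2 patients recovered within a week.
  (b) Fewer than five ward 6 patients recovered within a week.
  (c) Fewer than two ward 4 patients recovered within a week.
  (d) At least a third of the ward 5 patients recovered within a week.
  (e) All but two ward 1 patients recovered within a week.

5

(a) ward 2: |A| = 9, |A ∩ B| = 6; needs |A ∩ B| / |A| > 3/5 — true.
(b) ward 6: |A| = 6, |A ∩ B| = 4; needs |A ∩ B| < 5 — true.
(c) ward 4: |A| = 8, |A ∩ B| = 1; needs |A ∩ B| < 2 — true.
(d) ward 5: |A| = 5, |A ∩ B| = 2; needs |A ∩ B| / |A| ≥ 1/3 — true.
(e) ward 1: |A| = 8, |A ∩ B| = 6; needs |A ∖ B| = 2 — true.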